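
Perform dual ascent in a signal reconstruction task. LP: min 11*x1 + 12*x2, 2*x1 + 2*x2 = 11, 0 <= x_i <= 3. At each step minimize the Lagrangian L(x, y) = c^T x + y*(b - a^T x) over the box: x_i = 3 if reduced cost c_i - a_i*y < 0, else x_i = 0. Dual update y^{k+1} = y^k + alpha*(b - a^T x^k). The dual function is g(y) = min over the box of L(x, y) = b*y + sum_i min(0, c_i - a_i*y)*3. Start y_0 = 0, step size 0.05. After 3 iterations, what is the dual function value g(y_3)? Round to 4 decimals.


Dual ascent for LP: min 11*x1 + 12*x2, 2*x1 + 2*x2 = 11, 0 <= x_i <= 3
Step 1: y^k = 0.0, reduced costs: (11.0, 12.0)
  x^k = (0.0, 0.0), subgradient = b - a^T x = 11.0
  y^{k+1} = 0.0 + 0.05*11.0 = 0.55
Step 2: y^k = 0.55, reduced costs: (9.9, 10.9)
  x^k = (0.0, 0.0), subgradient = b - a^T x = 11.0
  y^{k+1} = 0.55 + 0.05*11.0 = 1.1
Step 3: y^k = 1.1, reduced costs: (8.8, 9.8)
  x^k = (0.0, 0.0), subgradient = b - a^T x = 11.0
  y^{k+1} = 1.1 + 0.05*11.0 = 1.65
Dual objective at y_3 = 1.65: reduced costs (7.7, 8.7), box minimizer x = (0.0, 0.0)
g(y_3) = b*y + (c1 - a1*y)*x1 + (c2 - a2*y)*x2 = 11*1.65 + 7.7*0.0 + 8.7*0.0 = 18.15 + 0.0 + 0.0 = 18.15


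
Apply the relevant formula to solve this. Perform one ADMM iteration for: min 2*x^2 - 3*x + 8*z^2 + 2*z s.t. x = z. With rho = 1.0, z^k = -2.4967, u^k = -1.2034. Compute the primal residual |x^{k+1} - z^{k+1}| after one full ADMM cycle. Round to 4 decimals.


ADMM iteration with rho = 1.0, z^k = -2.4967, u^k = -1.2034
Step 1: x-update.
Minimize 2*x^2 - 3*x + (1.0/2)*(x + 2.4967 - 1.2034)^2
FOC: (2*2 + 1.0)*x = 3 + 1.0*(-2.4967 + 1.2034)
x^{k+1} = 0.3413
Step 2: z-update.
Minimize 8*z^2 + 2*z + (1.0/2)*(0.3413 - z - 1.2034)^2
FOC: (2*8 + 1.0)*z = -2 + 1.0*(0.3413 - 1.2034)
z^{k+1} = -0.1684
Step 3: u-update.
u^{k+1} = -1.2034 + 0.3413 + 0.1684 = -0.6937
Step 4: Primal residual = |0.3413 + 0.1684| = 0.5097


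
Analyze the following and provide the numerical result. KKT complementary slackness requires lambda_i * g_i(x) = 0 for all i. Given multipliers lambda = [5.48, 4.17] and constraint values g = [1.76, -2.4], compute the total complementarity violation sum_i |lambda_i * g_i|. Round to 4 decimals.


KKT complementary slackness check:
lambda_1 * g_1 = 5.48 * 1.76 = 9.6448
lambda_2 * g_2 = 4.17 * -2.4 = -10.008
Total violation = 9.6448 + 10.008 = 19.6528


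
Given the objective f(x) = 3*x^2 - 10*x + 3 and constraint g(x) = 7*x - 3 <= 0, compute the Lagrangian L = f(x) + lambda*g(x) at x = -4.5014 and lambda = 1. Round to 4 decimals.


Step 1: Evaluate f(x).
f(-4.5014) = 3*(-4.5014)^2 - 10*(-4.5014) + 3 = 108.8018
Step 2: Evaluate g(x).
g(-4.5014) = 7*-4.5014 - 3 = -34.5098
Step 3: Compute Lagrangian.
L = 108.8018 + 1*-34.5098 = 74.292


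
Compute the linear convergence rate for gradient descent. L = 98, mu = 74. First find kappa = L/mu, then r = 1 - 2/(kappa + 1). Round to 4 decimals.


Step 1: Compute the condition number.
kappa = L/mu = 98/74 = 1.3243
Step 2: Compute the convergence rate.
r = 1 - 2/(kappa + 1) = 1 - 2*mu/(L + mu) = (L - mu)/(L + mu) = 24/172 = 0.1395


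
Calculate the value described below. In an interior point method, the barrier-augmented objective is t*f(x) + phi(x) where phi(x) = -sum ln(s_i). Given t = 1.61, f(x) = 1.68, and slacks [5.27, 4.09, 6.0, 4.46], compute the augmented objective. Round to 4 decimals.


Step 1: Compute log-barrier.
ln values: [1.662, 1.4085, 1.7918, 1.4951]
phi = -(1.662 + 1.4085 + 1.7918 + 1.4951) = -6.3575
Step 2: Compute augmented objective.
t*f(x) = 1.61*1.68 = 2.7048
Total = 2.7048 - 6.3575 = -3.6527


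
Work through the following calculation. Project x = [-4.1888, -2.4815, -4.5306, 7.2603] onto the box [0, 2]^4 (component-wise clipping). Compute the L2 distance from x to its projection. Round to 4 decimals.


Project each component onto [0, 2].
clip(-4.1888) = 0.0, clip(-2.4815) = 0.0, clip(-4.5306) = 0.0, clip(7.2603) = 2.0
Projection = [0.0, 0.0, 0.0, 2.0]
Squared diffs: [17.546, 6.1578, 20.5263, 27.6708]
Distance = sqrt(71.9009) = 8.4794


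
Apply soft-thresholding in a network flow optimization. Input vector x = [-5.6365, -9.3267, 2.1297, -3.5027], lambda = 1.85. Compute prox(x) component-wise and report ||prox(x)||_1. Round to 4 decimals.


Soft-thresholding with lambda = 1.85:
prox(-5.6365) = sign(-5.6365)*max(|-5.6365| - 1.85, 0) = -3.7865
prox(-9.3267) = sign(-9.3267)*max(|-9.3267| - 1.85, 0) = -7.4767
prox(2.1297) = sign(2.1297)*max(|2.1297| - 1.85, 0) = 0.2797
prox(-3.5027) = sign(-3.5027)*max(|-3.5027| - 1.85, 0) = -1.6527
prox(x) = [-3.7865, -7.4767, 0.2797, -1.6527]
||prox(x)||_1 = 3.7865 + 7.4767 + 0.2797 + 1.6527 = 13.1956


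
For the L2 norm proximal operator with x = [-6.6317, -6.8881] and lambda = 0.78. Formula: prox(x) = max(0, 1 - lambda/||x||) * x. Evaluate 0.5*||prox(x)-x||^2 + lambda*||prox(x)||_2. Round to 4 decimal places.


Step 1: Compute ||x||.
||x|| = 9.5617
Step 2: Compute scaling factor.
scale = max(0, 1 - 0.78/9.5617) = 0.9184
Step 3: prox(x) = [-6.0907, -6.3262]
||prox(x)|| = 8.7817
Step 4: Proximal objective.
0.5*||prox-x||^2 = 0.3042
lambda*||prox|| = 6.8497
Total = 7.1539


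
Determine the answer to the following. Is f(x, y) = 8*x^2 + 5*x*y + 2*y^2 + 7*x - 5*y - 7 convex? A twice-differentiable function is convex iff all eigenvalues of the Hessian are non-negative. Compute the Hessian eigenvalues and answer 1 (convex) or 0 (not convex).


The Hessian of f(x,y) = 8*x^2 + 5*x*y + 2*y^2 + 7*x - 5*y - 7 is:
H = [[16, 5], [5, 4]]
Trace = 16 + 4 = 20
Determinant = 16*4 - (5)^2 = 39
Discriminant = (20)^2 - 4*39 = 244.0
Eigenvalues: lambda_1 = 2.1898, lambda_2 = 17.8102
The function is convex.

1


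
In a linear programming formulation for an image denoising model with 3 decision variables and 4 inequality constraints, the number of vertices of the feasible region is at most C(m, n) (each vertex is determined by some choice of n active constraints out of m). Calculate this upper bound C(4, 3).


Each vertex corresponds to some choice of n active constraints out of m, so the number of vertices is at most C(m, n) = m! / (n!(m-n)!).
m = 4, n = 3
Numerator: 4 * 3 * 2
Denominator: 3! = 6
C(4, 3) = 4


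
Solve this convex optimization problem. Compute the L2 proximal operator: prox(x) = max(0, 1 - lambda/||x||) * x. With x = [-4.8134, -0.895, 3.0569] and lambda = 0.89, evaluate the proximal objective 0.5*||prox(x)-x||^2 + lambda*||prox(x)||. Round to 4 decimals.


Step 1: Compute ||x||.
||x|| = 5.7719
Step 2: Compute scaling factor.
scale = max(0, 1 - 0.89/5.7719) = 0.8458
Step 3: prox(x) = [-4.0712, -0.757, 2.5855]
||prox(x)|| = 4.8819
Step 4: Proximal objective.
0.5*||prox-x||^2 = 0.3961
lambda*||prox|| = 4.3449
Total = 4.7409


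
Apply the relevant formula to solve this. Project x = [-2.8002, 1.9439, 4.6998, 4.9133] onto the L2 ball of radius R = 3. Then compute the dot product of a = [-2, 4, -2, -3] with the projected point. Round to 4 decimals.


Step 1: Compute ||x|| (intermediates to 6 decimals).
||x|| = sqrt((-2.8002)^2 + 1.9439^2 + 4.6998^2 + 4.9133^2) = 7.60582
Step 2: Project.
Since ||x|| > R, scale = R/||x|| = 3/7.60582 = 0.394435, proj(x) = scale * x
proj(x) = [-1.104497, 0.766742, 1.853766, 1.937977]
Step 3: Dot product.
a^T * proj(x) = -2*(-1.104497) + 4*0.766742 - 2*1.853766 - 3*1.937977 = -4.2455


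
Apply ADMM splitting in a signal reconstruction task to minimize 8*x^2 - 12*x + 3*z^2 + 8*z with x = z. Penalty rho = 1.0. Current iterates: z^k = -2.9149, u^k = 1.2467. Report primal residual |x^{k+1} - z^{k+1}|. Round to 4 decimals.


ADMM iteration with rho = 1.0, z^k = -2.9149, u^k = 1.2467
Step 1: x-update.
Minimize 8*x^2 - 12*x + (1.0/2)*(x + 2.9149 + 1.2467)^2
FOC: (2*8 + 1.0)*x = 12 + 1.0*(-2.9149 - 1.2467)
x^{k+1} = 0.4611
Step 2: z-update.
Minimize 3*z^2 + 8*z + (1.0/2)*(0.4611 - z + 1.2467)^2
FOC: (2*3 + 1.0)*z = -8 + 1.0*(0.4611 + 1.2467)
z^{k+1} = -0.8989
Step 3: u-update.
u^{k+1} = 1.2467 + 0.4611 + 0.8989 = 2.6067
Step 4: Primal residual = |0.4611 + 0.8989| = 1.36


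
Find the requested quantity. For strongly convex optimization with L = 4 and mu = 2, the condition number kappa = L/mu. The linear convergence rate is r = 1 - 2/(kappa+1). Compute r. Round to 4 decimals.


Step 1: Compute the condition number.
kappa = L/mu = 4/2 = 2.0
Step 2: Compute the convergence rate.
r = 1 - 2/(kappa + 1) = 1 - 2*mu/(L + mu) = (L - mu)/(L + mu) = 2/6 = 0.3333


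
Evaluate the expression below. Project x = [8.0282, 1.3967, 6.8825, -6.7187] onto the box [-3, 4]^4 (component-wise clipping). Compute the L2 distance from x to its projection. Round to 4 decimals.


Project each component onto [-3, 4].
clip(8.0282) = 4.0, clip(1.3967) = 1.3967, clip(6.8825) = 4.0, clip(-6.7187) = -3.0
Projection = [4.0, 1.3967, 4.0, -3.0]
Squared diffs: [16.2264, 0.0, 8.3088, 13.8287]
Distance = sqrt(38.3639) = 6.1939


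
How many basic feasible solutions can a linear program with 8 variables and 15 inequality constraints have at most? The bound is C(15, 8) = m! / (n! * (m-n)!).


Each vertex corresponds to some choice of n active constraints out of m, so the number of vertices is at most C(m, n) = m! / (n!(m-n)!).
m = 15, n = 8
Numerator: 15 * 14 * 13 * 12 * 11 * 10 * 9 * 8
Denominator: 8! = 40320
C(15, 8) = 6435


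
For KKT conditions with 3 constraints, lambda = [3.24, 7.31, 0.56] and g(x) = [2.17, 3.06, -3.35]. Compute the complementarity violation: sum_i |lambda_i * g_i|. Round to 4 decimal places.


KKT complementary slackness check:
lambda_1 * g_1 = 3.24 * 2.17 = 7.0308
lambda_2 * g_2 = 7.31 * 3.06 = 22.3686
lambda_3 * g_3 = 0.56 * -3.35 = -1.876
Total violation = 7.0308 + 22.3686 + 1.876 = 31.2754


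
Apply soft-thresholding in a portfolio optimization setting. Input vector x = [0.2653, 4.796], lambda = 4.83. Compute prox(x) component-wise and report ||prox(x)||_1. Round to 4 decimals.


Soft-thresholding with lambda = 4.83:
prox(0.2653) = sign(0.2653)*max(|0.2653| - 4.83, 0) = 0.0
prox(4.796) = sign(4.796)*max(|4.796| - 4.83, 0) = 0.0
prox(x) = [0.0, 0.0]
||prox(x)||_1 = 0.0 + 0.0 = 0.0


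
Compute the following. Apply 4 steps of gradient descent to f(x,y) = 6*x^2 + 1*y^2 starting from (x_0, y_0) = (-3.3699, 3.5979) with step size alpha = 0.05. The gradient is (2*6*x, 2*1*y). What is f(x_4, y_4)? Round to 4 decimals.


Gradient descent on f(x,y) = 6*x^2 + 1*y^2.
Starting point: (-3.3699, 3.5979), alpha = 0.05
Step 1: grad_x = 2*6*-3.3699 = -40.4388, grad_y = 2*1*3.5979 = 7.1958
  x_1 = -3.3699 - 0.05*-40.4388 = -1.348
  y_1 = 3.5979 - 0.05*7.1958 = 3.2381
Step 2: grad_x = 2*6*-1.348 = -16.1755, grad_y = 2*1*3.2381 = 6.4762
  x_2 = -1.348 - 0.05*-16.1755 = -0.5392
  y_2 = 3.2381 - 0.05*6.4762 = 2.9143
Step 3: grad_x = 2*6*-0.5392 = -6.4702, grad_y = 2*1*2.9143 = 5.8286
  x_3 = -0.5392 - 0.05*-6.4702 = -0.2157
  y_3 = 2.9143 - 0.05*5.8286 = 2.6229
Step 4: grad_x = 2*6*-0.2157 = -2.5881, grad_y = 2*1*2.6229 = 5.2457
  x_4 = -0.2157 - 0.05*-2.5881 = -0.0863
  y_4 = 2.6229 - 0.05*5.2457 = 2.3606
f(-0.0863, 2.3606) = 6*(-0.0863)^2 + 1*2.3606^2 = 5.617


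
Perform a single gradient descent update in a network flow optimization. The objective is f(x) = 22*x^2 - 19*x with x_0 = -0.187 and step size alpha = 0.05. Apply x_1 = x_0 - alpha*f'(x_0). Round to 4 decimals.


We compute the gradient at x_0 and apply the update.
f'(x) = 44*x - 19
f'(-0.187) = 44*-0.187 - 19 = -27.228
x_1 = -0.187 - 0.05*-27.228 = 1.1744


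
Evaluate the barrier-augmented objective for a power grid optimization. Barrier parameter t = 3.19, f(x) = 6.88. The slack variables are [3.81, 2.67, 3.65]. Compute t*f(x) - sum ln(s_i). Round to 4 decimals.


Step 1: Compute log-barrier.
ln values: [1.3376, 0.9821, 1.2947]
phi = -(1.3376 + 0.9821 + 1.2947) = -3.6144
Step 2: Compute augmented objective.
t*f(x) = 3.19*6.88 = 21.9472
Total = 21.9472 - 3.6144 = 18.3328


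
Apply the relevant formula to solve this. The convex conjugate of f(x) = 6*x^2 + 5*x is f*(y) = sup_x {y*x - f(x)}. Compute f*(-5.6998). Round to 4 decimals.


f*(y) = sup_x {y*x - a*x^2 - b*x} = sup_x {(y-b)*x - a*x^2}
FOC: (y - b) - 2a*x = 0 => x* = (y - b)/(2a)
x* = (-5.6998 - 5)/(2*6) = -0.8917
f*(-5.6998) = (y-b)^2/(4a) = (-5.6998 - 5)^2/(4*6)
= 114.4857/24 = 4.7702


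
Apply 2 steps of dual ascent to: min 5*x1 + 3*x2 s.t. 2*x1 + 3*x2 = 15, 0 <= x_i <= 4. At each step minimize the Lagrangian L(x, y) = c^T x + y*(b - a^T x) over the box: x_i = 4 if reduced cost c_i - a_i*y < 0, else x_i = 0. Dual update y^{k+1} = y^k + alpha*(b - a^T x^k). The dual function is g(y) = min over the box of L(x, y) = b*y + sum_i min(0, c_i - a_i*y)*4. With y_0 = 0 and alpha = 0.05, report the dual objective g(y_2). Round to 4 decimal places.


Dual ascent for LP: min 5*x1 + 3*x2, 2*x1 + 3*x2 = 15, 0 <= x_i <= 4
Step 1: y^k = 0.0, reduced costs: (5.0, 3.0)
  x^k = (0.0, 0.0), subgradient = b - a^T x = 15.0
  y^{k+1} = 0.0 + 0.05*15.0 = 0.75
Step 2: y^k = 0.75, reduced costs: (3.5, 0.75)
  x^k = (0.0, 0.0), subgradient = b - a^T x = 15.0
  y^{k+1} = 0.75 + 0.05*15.0 = 1.5
Dual objective at y_2 = 1.5: reduced costs (2.0, -1.5), box minimizer x = (0.0, 4.0)
g(y_2) = b*y + (c1 - a1*y)*x1 + (c2 - a2*y)*x2 = 15*1.5 + 2.0*0.0 + (-1.5)*4.0 = 22.5 + 0.0 - 6.0 = 16.5


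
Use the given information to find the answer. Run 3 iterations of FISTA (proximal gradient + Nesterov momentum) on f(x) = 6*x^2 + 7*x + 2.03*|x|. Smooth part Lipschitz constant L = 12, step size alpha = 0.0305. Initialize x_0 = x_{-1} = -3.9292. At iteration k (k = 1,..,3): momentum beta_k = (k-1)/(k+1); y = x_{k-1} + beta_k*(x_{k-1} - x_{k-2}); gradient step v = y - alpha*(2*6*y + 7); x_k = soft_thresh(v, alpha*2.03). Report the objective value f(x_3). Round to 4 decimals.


FISTA on f(x) = 6*x^2 + 7*x + 2.03*|x|
L = 12, alpha = 0.0305
Iteration 1: beta = 0.0, y = -3.9292 + 0.0*(-3.9292 + 3.9292) = -3.9292
  grad(y) = -40.1504, v = y - alpha*grad = -2.7046
  prox(v) = soft_thresh(-2.7046, 0.0619) = -2.6427
Iteration 2: beta = 0.3333, y = -2.6427 + 0.3333*(-2.6427 + 3.9292) = -2.2139
  grad(y) = -19.5664, v = y - alpha*grad = -1.6171
  prox(v) = soft_thresh(-1.6171, 0.0619) = -1.5552
Iteration 3: beta = 0.5, y = -1.5552 + 0.5*(-1.5552 + 2.6427) = -1.0114
  grad(y) = -5.137, v = y - alpha*grad = -0.8547
  prox(v) = soft_thresh(-0.8547, 0.0619) = -0.7928
f(x_3) = 6*(-0.7928)^2 + 7*(-0.7928) + 2.03*|-0.7928| = -0.1689


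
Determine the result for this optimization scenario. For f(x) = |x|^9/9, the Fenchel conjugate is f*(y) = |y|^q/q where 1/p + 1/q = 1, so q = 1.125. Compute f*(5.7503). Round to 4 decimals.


The conjugate exponent q satisfies 1/p + 1/q = 1.
p = 9, so q = 9/(9 - 1) = 1.125
|y|^q = 5.7503^1.125 = 7.1557
f*(5.7503) = 7.1557 / 1.125 = 6.3606


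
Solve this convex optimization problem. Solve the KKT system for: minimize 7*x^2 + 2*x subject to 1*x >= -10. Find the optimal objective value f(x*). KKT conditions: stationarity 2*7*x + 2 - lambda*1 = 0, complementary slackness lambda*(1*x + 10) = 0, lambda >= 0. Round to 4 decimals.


Step 1: Try lambda = 0 (constraint inactive).
Stationarity: 2*7*x + 2 = 0
x* = -2/(2*7) = -1/7 = -0.1429 (rounded; the exact value -1/7 is used below)
Check constraint: 1*-0.1429 = -0.1429 >= -10 -- satisfied.
Step 2: Compute optimal value.
f(x*) = 7*(-1/7)^2 + 2*(-1/7) = -0.1429


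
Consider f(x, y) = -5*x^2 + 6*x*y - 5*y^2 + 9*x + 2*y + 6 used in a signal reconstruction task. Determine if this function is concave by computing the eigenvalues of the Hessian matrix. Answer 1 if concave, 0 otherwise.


The Hessian of f(x,y) = -5*x^2 + 6*x*y - 5*y^2 + 9*x + 2*y + 6 is:
H = [[-10, 6], [6, -10]]
Trace = -10 - 10 = -20
Determinant = -10*-10 - (6)^2 = 64
Discriminant = (-20)^2 - 4*64 = 144.0
Eigenvalues: lambda_1 = -16.0, lambda_2 = -4.0
The function is concave.

1


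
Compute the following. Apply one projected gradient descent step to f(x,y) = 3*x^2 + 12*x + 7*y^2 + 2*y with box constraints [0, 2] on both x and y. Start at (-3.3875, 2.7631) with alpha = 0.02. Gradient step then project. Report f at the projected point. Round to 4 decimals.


Step 1: Compute gradient at (-3.3875, 2.7631).
grad_x = 2*3*-3.3875 + 12 = -8.325
grad_y = 2*7*2.7631 + 2 = 40.6834
Step 2: Gradient step.
x_raw = -3.3875 - 0.02*-8.325 = -3.221
y_raw = 2.7631 - 0.02*40.6834 = 1.9494
Step 3: Project onto [0, 2].
x_proj = clip(-3.221) = 0.0
y_proj = clip(1.9494) = 1.9494
Step 4: Evaluate f.
f(0.0, 1.9494) = 30.5009


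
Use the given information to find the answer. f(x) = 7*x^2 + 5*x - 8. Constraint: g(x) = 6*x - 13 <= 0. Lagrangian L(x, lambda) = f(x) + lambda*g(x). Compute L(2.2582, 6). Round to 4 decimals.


Step 1: Evaluate f(x).
f(2.2582) = 7*2.2582^2 + 5*2.2582 - 8 = 38.9873
Step 2: Evaluate g(x).
g(2.2582) = 6*2.2582 - 13 = 0.5492
Step 3: Compute Lagrangian.
L = 38.9873 + 6*0.5492 = 42.2825


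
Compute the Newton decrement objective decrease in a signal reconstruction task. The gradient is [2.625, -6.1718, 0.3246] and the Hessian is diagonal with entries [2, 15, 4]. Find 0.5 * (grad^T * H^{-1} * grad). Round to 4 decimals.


Step 1: H is diagonal, so H^(-1) * g = [1.3125, -0.4115, 0.0812].
Step 2: g^T H^(-1) g = sum_i g_i^2 / H_ii
  = (2.625)^2/2 + (-6.1718)^2/15 + (0.3246)^2/4
  = 3.4453 + 2.5394 + 0.0263 = 6.0111
Step 3: Objective decrease = 0.5 * g^T H^(-1) g = 3.0055


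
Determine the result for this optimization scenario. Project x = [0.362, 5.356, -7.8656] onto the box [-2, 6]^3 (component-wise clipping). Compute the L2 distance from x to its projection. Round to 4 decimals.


Project each component onto [-2, 6].
clip(0.362) = 0.362, clip(5.356) = 5.356, clip(-7.8656) = -2.0
Projection = [0.362, 5.356, -2.0]
Squared diffs: [0.0, 0.0, 34.4053]
Distance = sqrt(34.4053) = 5.8656


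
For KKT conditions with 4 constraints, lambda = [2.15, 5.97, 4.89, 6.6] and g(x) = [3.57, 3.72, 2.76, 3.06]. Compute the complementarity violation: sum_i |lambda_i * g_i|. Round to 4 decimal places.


KKT complementary slackness check:
lambda_1 * g_1 = 2.15 * 3.57 = 7.6755
lambda_2 * g_2 = 5.97 * 3.72 = 22.2084
lambda_3 * g_3 = 4.89 * 2.76 = 13.4964
lambda_4 * g_4 = 6.6 * 3.06 = 20.196
Total violation = 7.6755 + 22.2084 + 13.4964 + 20.196 = 63.5763


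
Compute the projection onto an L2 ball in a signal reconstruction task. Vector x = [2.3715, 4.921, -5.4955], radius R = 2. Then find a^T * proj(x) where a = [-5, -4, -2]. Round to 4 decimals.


Step 1: Compute ||x|| (intermediates to 6 decimals).
||x|| = sqrt(2.3715^2 + 4.921^2 + (-5.4955)^2) = 7.748598
Step 2: Project.
Since ||x|| > R, scale = R/||x|| = 2/7.748598 = 0.258111, proj(x) = scale * x
proj(x) = [0.61211, 1.270164, -1.418449]
Step 3: Dot product.
a^T * proj(x) = -5*0.61211 - 4*1.270164 - 2*(-1.418449) = -5.3043


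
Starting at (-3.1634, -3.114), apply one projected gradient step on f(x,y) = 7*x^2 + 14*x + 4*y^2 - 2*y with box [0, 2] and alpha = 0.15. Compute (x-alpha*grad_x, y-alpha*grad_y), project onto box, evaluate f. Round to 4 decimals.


Step 1: Compute gradient at (-3.1634, -3.114).
grad_x = 2*7*-3.1634 + 14 = -30.2876
grad_y = 2*4*-3.114 - 2 = -26.912
Step 2: Gradient step.
x_raw = -3.1634 - 0.15*-30.2876 = 1.3797
y_raw = -3.114 - 0.15*-26.912 = 0.9228
Step 3: Project onto [0, 2].
x_proj = clip(1.3797) = 1.3797
y_proj = clip(0.9228) = 0.9228
Step 4: Evaluate f.
f(1.3797, 0.9228) = 34.2028


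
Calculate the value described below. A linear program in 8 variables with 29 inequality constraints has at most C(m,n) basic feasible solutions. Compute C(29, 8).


Each vertex corresponds to some choice of n active constraints out of m, so the number of vertices is at most C(m, n) = m! / (n!(m-n)!).
m = 29, n = 8
Numerator: 29 * 28 * 27 * 26 * 25 * 24 * 23 * 22
Denominator: 8! = 40320
C(29, 8) = 4292145


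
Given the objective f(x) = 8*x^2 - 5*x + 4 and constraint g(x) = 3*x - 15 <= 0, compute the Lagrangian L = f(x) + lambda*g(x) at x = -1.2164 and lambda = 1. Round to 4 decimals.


Step 1: Evaluate f(x).
f(-1.2164) = 8*(-1.2164)^2 - 5*(-1.2164) + 4 = 21.919
Step 2: Evaluate g(x).
g(-1.2164) = 3*-1.2164 - 15 = -18.6492
Step 3: Compute Lagrangian.
L = 21.919 + 1*-18.6492 = 3.2698


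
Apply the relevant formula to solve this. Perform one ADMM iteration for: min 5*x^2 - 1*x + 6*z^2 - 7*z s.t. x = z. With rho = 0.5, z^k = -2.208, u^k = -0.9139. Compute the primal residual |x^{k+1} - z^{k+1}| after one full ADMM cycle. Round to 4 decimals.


ADMM iteration with rho = 0.5, z^k = -2.208, u^k = -0.9139
Step 1: x-update.
Minimize 5*x^2 - 1*x + (0.5/2)*(x + 2.208 - 0.9139)^2
FOC: (2*5 + 0.5)*x = 1 + 0.5*(-2.208 + 0.9139)
x^{k+1} = 0.0336
Step 2: z-update.
Minimize 6*z^2 - 7*z + (0.5/2)*(0.0336 - z - 0.9139)^2
FOC: (2*6 + 0.5)*z = 7 + 0.5*(0.0336 - 0.9139)
z^{k+1} = 0.5248
Step 3: u-update.
u^{k+1} = -0.9139 + 0.0336 - 0.5248 = -1.4051
Step 4: Primal residual = |0.0336 - 0.5248| = 0.4912


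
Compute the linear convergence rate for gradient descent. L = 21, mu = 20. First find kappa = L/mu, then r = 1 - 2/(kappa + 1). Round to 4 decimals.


Step 1: Compute the condition number.
kappa = L/mu = 21/20 = 1.05
Step 2: Compute the convergence rate.
r = 1 - 2/(kappa + 1) = 1 - 2*mu/(L + mu) = (L - mu)/(L + mu) = 1/41 = 0.0244


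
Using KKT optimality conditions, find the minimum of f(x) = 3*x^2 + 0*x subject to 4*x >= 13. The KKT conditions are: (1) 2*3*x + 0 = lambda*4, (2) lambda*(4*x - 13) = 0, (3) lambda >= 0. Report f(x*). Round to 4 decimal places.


Step 1: Try lambda = 0 (constraint inactive).
x_unc = 0/(2*3) = 0.0
Check: 4*0.0 = 0.0 < 13 -- violated!
Step 2: Constraint must be active: 4*x = 13
x* = 13/4 = 3.25
lambda = (2*3*3.25 + 0)/4 = 4.875
Step 3: Compute optimal value.
f(x*) = 3*3.25^2 + 0*3.25 = 31.6875


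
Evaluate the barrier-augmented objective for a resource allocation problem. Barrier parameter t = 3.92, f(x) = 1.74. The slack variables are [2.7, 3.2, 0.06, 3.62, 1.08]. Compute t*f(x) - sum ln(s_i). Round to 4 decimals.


Step 1: Compute log-barrier.
ln values: [0.9933, 1.1632, -2.8134, 1.2865, 0.077]
phi = -(0.9933 + 1.1632 - 2.8134 + 1.2865 + 0.077) = -0.7064
Step 2: Compute augmented objective.
t*f(x) = 3.92*1.74 = 6.8208
Total = 6.8208 - 0.7064 = 6.1144


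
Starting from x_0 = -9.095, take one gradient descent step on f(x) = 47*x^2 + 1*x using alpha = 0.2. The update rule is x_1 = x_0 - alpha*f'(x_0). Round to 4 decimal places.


We compute the gradient at x_0 and apply the update.
f'(x) = 94*x + 1
f'(-9.095) = 94*-9.095 + 1 = -853.93
x_1 = -9.095 - 0.2*-853.93 = 161.691


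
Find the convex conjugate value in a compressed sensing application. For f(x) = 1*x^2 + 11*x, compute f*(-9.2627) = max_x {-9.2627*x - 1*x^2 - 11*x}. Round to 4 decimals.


f*(y) = sup_x {y*x - a*x^2 - b*x} = sup_x {(y-b)*x - a*x^2}
FOC: (y - b) - 2a*x = 0 => x* = (y - b)/(2a)
x* = (-9.2627 - 11)/(2*1) = -10.1314
f*(-9.2627) = (y-b)^2/(4a) = (-9.2627 - 11)^2/(4*1)
= 410.577/4 = 102.6443


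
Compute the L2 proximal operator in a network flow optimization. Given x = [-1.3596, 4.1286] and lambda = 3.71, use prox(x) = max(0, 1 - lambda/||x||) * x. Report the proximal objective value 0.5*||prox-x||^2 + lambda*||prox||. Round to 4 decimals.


Step 1: Compute ||x||.
||x|| = 4.3467
Step 2: Compute scaling factor.
scale = max(0, 1 - 3.71/4.3467) = 0.1465
Step 3: prox(x) = [-0.1992, 0.6048]
||prox(x)|| = 0.6367
Step 4: Proximal objective.
0.5*||prox-x||^2 = 6.8821
lambda*||prox|| = 2.3622
Total = 9.2442


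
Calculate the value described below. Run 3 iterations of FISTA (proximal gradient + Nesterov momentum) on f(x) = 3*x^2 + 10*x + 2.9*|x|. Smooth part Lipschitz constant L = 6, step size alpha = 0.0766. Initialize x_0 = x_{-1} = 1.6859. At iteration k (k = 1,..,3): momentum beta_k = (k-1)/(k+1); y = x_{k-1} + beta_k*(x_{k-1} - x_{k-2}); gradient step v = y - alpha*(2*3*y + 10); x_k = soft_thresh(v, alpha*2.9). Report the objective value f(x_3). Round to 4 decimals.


FISTA on f(x) = 3*x^2 + 10*x + 2.9*|x|
L = 6, alpha = 0.0766
Iteration 1: beta = 0.0, y = 1.6859 + 0.0*(1.6859 - 1.6859) = 1.6859
  grad(y) = 20.1154, v = y - alpha*grad = 0.1451
  prox(v) = soft_thresh(0.1451, 0.2221) = 0.0
Iteration 2: beta = 0.3333, y = 0.0 + 0.3333*(0.0 - 1.6859) = -0.562
  grad(y) = 6.6282, v = y - alpha*grad = -1.0697
  prox(v) = soft_thresh(-1.0697, 0.2221) = -0.8475
Iteration 3: beta = 0.5, y = -0.8475 + 0.5*(-0.8475 - 0.0) = -1.2713
  grad(y) = 2.3721, v = y - alpha*grad = -1.453
  prox(v) = soft_thresh(-1.453, 0.2221) = -1.2309
f(x_3) = 3*(-1.2309)^2 + 10*(-1.2309) + 2.9*|-1.2309| = -4.1941


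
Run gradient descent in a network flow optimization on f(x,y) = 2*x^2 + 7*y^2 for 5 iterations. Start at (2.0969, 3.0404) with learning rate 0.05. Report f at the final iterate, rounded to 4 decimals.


Gradient descent on f(x,y) = 2*x^2 + 7*y^2.
Starting point: (2.0969, 3.0404), alpha = 0.05
Step 1: grad_x = 2*2*2.0969 = 8.3876, grad_y = 2*7*3.0404 = 42.5656
  x_1 = 2.0969 - 0.05*8.3876 = 1.6775
  y_1 = 3.0404 - 0.05*42.5656 = 0.9121
Step 2: grad_x = 2*2*1.6775 = 6.7101, grad_y = 2*7*0.9121 = 12.7697
  x_2 = 1.6775 - 0.05*6.7101 = 1.342
  y_2 = 0.9121 - 0.05*12.7697 = 0.2736
Step 3: grad_x = 2*2*1.342 = 5.3681, grad_y = 2*7*0.2736 = 3.8309
  x_3 = 1.342 - 0.05*5.3681 = 1.0736
  y_3 = 0.2736 - 0.05*3.8309 = 0.0821
Step 4: grad_x = 2*2*1.0736 = 4.2945, grad_y = 2*7*0.0821 = 1.1493
  x_4 = 1.0736 - 0.05*4.2945 = 0.8589
  y_4 = 0.0821 - 0.05*1.1493 = 0.0246
Step 5: grad_x = 2*2*0.8589 = 3.4356, grad_y = 2*7*0.0246 = 0.3448
  x_5 = 0.8589 - 0.05*3.4356 = 0.6871
  y_5 = 0.0246 - 0.05*0.3448 = 0.0074
f(0.6871, 0.0074) = 2*0.6871^2 + 7*0.0074^2 = 0.9446


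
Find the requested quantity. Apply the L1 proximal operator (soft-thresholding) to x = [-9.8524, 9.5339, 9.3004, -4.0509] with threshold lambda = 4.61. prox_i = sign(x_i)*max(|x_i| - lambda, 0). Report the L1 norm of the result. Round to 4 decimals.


Soft-thresholding with lambda = 4.61:
prox(-9.8524) = sign(-9.8524)*max(|-9.8524| - 4.61, 0) = -5.2424
prox(9.5339) = sign(9.5339)*max(|9.5339| - 4.61, 0) = 4.9239
prox(9.3004) = sign(9.3004)*max(|9.3004| - 4.61, 0) = 4.6904
prox(-4.0509) = sign(-4.0509)*max(|-4.0509| - 4.61, 0) = 0.0
prox(x) = [-5.2424, 4.9239, 4.6904, 0.0]
||prox(x)||_1 = 5.2424 + 4.9239 + 4.6904 + 0.0 = 14.8567


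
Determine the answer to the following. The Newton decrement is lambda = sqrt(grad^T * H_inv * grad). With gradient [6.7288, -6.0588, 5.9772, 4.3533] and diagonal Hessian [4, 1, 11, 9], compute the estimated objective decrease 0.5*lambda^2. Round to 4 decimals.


Step 1: H is diagonal, so H^(-1) * g = [1.6822, -6.0588, 0.5434, 0.4837].
Step 2: g^T H^(-1) g = sum_i g_i^2 / H_ii
  = (6.7288)^2/4 + (-6.0588)^2/1 + (5.9772)^2/11 + (4.3533)^2/9
  = 11.3192 + 36.7091 + 3.2479 + 2.1057 = 53.3818
Step 3: Objective decrease = 0.5 * g^T H^(-1) g = 26.6909


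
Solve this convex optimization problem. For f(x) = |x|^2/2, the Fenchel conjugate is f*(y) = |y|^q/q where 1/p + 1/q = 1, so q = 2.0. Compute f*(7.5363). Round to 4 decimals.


The conjugate exponent q satisfies 1/p + 1/q = 1.
p = 2, so q = 2/(2 - 1) = 2.0
|y|^q = 7.5363^2.0 = 56.7958
f*(7.5363) = 56.7958 / 2.0 = 28.3979


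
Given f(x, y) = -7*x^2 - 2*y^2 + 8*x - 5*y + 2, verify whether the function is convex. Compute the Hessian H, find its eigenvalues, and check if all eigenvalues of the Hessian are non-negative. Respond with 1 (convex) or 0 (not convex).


The Hessian of f(x,y) = -7*x^2 - 2*y^2 + 8*x - 5*y + 2 is:
H = [[-14, 0], [0, -4]]
Trace = -14 - 4 = -18
Determinant = -14*-4 - (0)^2 = 56
Discriminant = (-18)^2 - 4*56 = 100.0
Eigenvalues: lambda_1 = -14.0, lambda_2 = -4.0
The function is not convex.

0


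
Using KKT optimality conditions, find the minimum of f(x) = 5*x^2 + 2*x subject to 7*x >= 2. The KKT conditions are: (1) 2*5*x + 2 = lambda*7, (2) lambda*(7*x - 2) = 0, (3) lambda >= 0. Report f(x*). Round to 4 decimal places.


Step 1: Try lambda = 0 (constraint inactive).
x_unc = -2/(2*5) = -0.2
Check: 7*-0.2 = -1.4 < 2 -- violated!
Step 2: Constraint must be active: 7*x = 2
x* = 2/7 = 0.2857 (rounded; the exact value 2/7 is used below)
lambda = (2*5*(2/7) + 2)/7 = 0.6939
Step 3: Compute optimal value.
f(x*) = 5*(2/7)^2 + 2*(2/7) = 0.9796


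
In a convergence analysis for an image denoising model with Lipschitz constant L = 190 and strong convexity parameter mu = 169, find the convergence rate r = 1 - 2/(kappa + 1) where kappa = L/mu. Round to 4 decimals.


Step 1: Compute the condition number.
kappa = L/mu = 190/169 = 1.1243
Step 2: Compute the convergence rate.
r = 1 - 2/(kappa + 1) = 1 - 2*mu/(L + mu) = (L - mu)/(L + mu) = 21/359 = 0.0585


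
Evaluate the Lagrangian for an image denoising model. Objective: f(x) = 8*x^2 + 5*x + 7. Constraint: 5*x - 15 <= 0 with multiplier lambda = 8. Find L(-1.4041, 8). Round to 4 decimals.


Step 1: Evaluate f(x).
f(-1.4041) = 8*(-1.4041)^2 + 5*(-1.4041) + 7 = 15.7515
Step 2: Evaluate g(x).
g(-1.4041) = 5*-1.4041 - 15 = -22.0205
Step 3: Compute Lagrangian.
L = 15.7515 + 8*-22.0205 = -160.4125


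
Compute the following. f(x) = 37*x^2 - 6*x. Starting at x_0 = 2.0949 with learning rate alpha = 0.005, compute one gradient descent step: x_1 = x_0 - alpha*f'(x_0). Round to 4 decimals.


We compute the gradient at x_0 and apply the update.
f'(x) = 74*x - 6
f'(2.0949) = 74*2.0949 - 6 = 149.0226
x_1 = 2.0949 - 0.005*149.0226 = 1.3498


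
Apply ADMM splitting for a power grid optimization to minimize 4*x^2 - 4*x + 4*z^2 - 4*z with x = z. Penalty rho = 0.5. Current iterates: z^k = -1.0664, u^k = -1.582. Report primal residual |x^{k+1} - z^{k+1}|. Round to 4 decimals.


ADMM iteration with rho = 0.5, z^k = -1.0664, u^k = -1.582
Step 1: x-update.
Minimize 4*x^2 - 4*x + (0.5/2)*(x + 1.0664 - 1.582)^2
FOC: (2*4 + 0.5)*x = 4 + 0.5*(-1.0664 + 1.582)
x^{k+1} = 0.5009
Step 2: z-update.
Minimize 4*z^2 - 4*z + (0.5/2)*(0.5009 - z - 1.582)^2
FOC: (2*4 + 0.5)*z = 4 + 0.5*(0.5009 - 1.582)
z^{k+1} = 0.407
Step 3: u-update.
u^{k+1} = -1.582 + 0.5009 - 0.407 = -1.4881
Step 4: Primal residual = |0.5009 - 0.407| = 0.0939


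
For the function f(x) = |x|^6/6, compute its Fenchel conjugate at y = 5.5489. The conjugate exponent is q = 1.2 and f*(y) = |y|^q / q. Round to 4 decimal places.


The conjugate exponent q satisfies 1/p + 1/q = 1.
p = 6, so q = 6/(6 - 1) = 1.2
|y|^q = 5.5489^1.2 = 7.8171
f*(5.5489) = 7.8171 / 1.2 = 6.5143


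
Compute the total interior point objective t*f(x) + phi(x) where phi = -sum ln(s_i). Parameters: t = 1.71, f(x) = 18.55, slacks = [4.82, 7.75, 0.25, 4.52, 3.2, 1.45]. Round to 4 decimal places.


Step 1: Compute log-barrier.
ln values: [1.5728, 2.0477, -1.3863, 1.5085, 1.1632, 0.3716]
phi = -(1.5728 + 2.0477 - 1.3863 + 1.5085 + 1.1632 + 0.3716) = -5.2774
Step 2: Compute augmented objective.
t*f(x) = 1.71*18.55 = 31.7205
Total = 31.7205 - 5.2774 = 26.4431


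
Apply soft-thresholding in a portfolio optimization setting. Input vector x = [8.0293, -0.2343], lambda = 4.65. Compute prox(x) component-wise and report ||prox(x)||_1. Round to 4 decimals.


Soft-thresholding with lambda = 4.65:
prox(8.0293) = sign(8.0293)*max(|8.0293| - 4.65, 0) = 3.3793
prox(-0.2343) = sign(-0.2343)*max(|-0.2343| - 4.65, 0) = 0.0
prox(x) = [3.3793, 0.0]
||prox(x)||_1 = 3.3793 + 0.0 = 3.3793


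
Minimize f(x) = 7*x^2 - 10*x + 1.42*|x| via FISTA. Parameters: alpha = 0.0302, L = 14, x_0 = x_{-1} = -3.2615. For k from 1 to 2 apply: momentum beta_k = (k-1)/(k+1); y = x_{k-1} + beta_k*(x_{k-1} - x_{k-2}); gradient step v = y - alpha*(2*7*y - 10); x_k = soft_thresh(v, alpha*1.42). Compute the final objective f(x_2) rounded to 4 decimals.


FISTA on f(x) = 7*x^2 - 10*x + 1.42*|x|
L = 14, alpha = 0.0302
Iteration 1: beta = 0.0, y = -3.2615 + 0.0*(-3.2615 + 3.2615) = -3.2615
  grad(y) = -55.661, v = y - alpha*grad = -1.5805
  prox(v) = soft_thresh(-1.5805, 0.0429) = -1.5377
Iteration 2: beta = 0.3333, y = -1.5377 + 0.3333*(-1.5377 + 3.2615) = -0.963
  grad(y) = -23.4825, v = y - alpha*grad = -0.2539
  prox(v) = soft_thresh(-0.2539, 0.0429) = -0.211
f(x_2) = 7*(-0.211)^2 - 10*(-0.211) + 1.42*|-0.211| = 2.721


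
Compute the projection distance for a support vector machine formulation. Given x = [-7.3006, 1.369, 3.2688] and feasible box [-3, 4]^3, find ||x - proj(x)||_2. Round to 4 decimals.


Project each component onto [-3, 4].
clip(-7.3006) = -3.0, clip(1.369) = 1.369, clip(3.2688) = 3.2688
Projection = [-3.0, 1.369, 3.2688]
Squared diffs: [18.4952, 0.0, 0.0]
Distance = sqrt(18.4952) = 4.3006


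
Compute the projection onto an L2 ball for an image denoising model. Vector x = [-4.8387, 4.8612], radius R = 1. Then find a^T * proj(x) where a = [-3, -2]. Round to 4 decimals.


Step 1: Compute ||x|| (intermediates to 6 decimals).
||x|| = sqrt((-4.8387)^2 + 4.8612^2) = 6.858884
Step 2: Project.
Since ||x|| > R, scale = R/||x|| = 1/6.858884 = 0.145796, proj(x) = scale * x
proj(x) = [-0.705463, 0.708744]
Step 3: Dot product.
a^T * proj(x) = -3*(-0.705463) - 2*0.708744 = 0.6989


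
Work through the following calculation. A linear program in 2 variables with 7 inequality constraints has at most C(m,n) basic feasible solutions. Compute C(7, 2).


Each vertex corresponds to some choice of n active constraints out of m, so the number of vertices is at most C(m, n) = m! / (n!(m-n)!).
m = 7, n = 2
Numerator: 7 * 6
Denominator: 2! = 2
C(7, 2) = 21


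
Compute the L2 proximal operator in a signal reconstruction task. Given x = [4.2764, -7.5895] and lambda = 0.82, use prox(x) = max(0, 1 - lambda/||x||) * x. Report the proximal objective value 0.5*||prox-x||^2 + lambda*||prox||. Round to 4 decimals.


Step 1: Compute ||x||.
||x|| = 8.7114
Step 2: Compute scaling factor.
scale = max(0, 1 - 0.82/8.7114) = 0.9059
Step 3: prox(x) = [3.8739, -6.8751]
||prox(x)|| = 7.8914
Step 4: Proximal objective.
0.5*||prox-x||^2 = 0.3362
lambda*||prox|| = 6.4709
Total = 6.8071


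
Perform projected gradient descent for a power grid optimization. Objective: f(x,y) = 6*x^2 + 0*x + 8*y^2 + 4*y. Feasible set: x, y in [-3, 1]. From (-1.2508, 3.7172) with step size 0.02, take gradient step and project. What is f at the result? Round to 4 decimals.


Step 1: Compute gradient at (-1.2508, 3.7172).
grad_x = 2*6*-1.2508 + 0 = -15.0096
grad_y = 2*8*3.7172 + 4 = 63.4752
Step 2: Gradient step.
x_raw = -1.2508 - 0.02*-15.0096 = -0.9506
y_raw = 3.7172 - 0.02*63.4752 = 2.4477
Step 3: Project onto [-3, 1].
x_proj = clip(-0.9506) = -0.9506
y_proj = clip(2.4477) = 1.0
Step 4: Evaluate f.
f(-0.9506, 1.0) = 17.4219


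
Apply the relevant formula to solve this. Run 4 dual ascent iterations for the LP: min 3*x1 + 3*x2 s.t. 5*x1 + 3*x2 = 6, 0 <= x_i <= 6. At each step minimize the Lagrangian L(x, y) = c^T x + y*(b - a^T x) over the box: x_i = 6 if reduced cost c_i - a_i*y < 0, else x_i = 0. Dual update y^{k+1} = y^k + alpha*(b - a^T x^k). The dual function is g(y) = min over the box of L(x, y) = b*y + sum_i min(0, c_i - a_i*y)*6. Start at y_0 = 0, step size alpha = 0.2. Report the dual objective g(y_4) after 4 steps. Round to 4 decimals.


Dual ascent for LP: min 3*x1 + 3*x2, 5*x1 + 3*x2 = 6, 0 <= x_i <= 6
Step 1: y^k = 0.0, reduced costs: (3.0, 3.0)
  x^k = (0.0, 0.0), subgradient = b - a^T x = 6.0
  y^{k+1} = 0.0 + 0.2*6.0 = 1.2
Step 2: y^k = 1.2, reduced costs: (-3.0, -0.6)
  x^k = (6.0, 6.0), subgradient = b - a^T x = -42.0
  y^{k+1} = 1.2 + 0.2*-42.0 = -7.2
Step 3: y^k = -7.2, reduced costs: (39.0, 24.6)
  x^k = (0.0, 0.0), subgradient = b - a^T x = 6.0
  y^{k+1} = -7.2 + 0.2*6.0 = -6.0
Step 4: y^k = -6.0, reduced costs: (33.0, 21.0)
  x^k = (0.0, 0.0), subgradient = b - a^T x = 6.0
  y^{k+1} = -6.0 + 0.2*6.0 = -4.8
Dual objective at y_4 = -4.8: reduced costs (27.0, 17.4), box minimizer x = (0.0, 0.0)
g(y_4) = b*y + (c1 - a1*y)*x1 + (c2 - a2*y)*x2 = 6*(-4.8) + 27.0*0.0 + 17.4*0.0 = -28.8 + 0.0 + 0.0 = -28.8


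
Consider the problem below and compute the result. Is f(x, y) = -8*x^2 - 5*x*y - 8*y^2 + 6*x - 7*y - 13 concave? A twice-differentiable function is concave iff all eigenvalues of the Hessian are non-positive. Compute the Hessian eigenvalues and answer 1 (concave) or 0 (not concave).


The Hessian of f(x,y) = -8*x^2 - 5*x*y - 8*y^2 + 6*x - 7*y - 13 is:
H = [[-16, -5], [-5, -16]]
Trace = -16 - 16 = -32
Determinant = -16*-16 - (-5)^2 = 231
Discriminant = (-32)^2 - 4*231 = 100.0
Eigenvalues: lambda_1 = -21.0, lambda_2 = -11.0
The function is concave.

1


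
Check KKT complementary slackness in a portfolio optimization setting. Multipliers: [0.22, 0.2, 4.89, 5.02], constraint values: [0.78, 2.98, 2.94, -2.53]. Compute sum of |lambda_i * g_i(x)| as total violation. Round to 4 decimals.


KKT complementary slackness check:
lambda_1 * g_1 = 0.22 * 0.78 = 0.1716
lambda_2 * g_2 = 0.2 * 2.98 = 0.596
lambda_3 * g_3 = 4.89 * 2.94 = 14.3766
lambda_4 * g_4 = 5.02 * -2.53 = -12.7006
Total violation = 0.1716 + 0.596 + 14.3766 + 12.7006 = 27.8448


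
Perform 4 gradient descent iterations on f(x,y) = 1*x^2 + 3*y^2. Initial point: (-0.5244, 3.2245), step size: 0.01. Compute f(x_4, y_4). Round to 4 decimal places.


Gradient descent on f(x,y) = 1*x^2 + 3*y^2.
Starting point: (-0.5244, 3.2245), alpha = 0.01
Step 1: grad_x = 2*1*-0.5244 = -1.0488, grad_y = 2*3*3.2245 = 19.347
  x_1 = -0.5244 - 0.01*-1.0488 = -0.5139
  y_1 = 3.2245 - 0.01*19.347 = 3.031
Step 2: grad_x = 2*1*-0.5139 = -1.0278, grad_y = 2*3*3.031 = 18.1862
  x_2 = -0.5139 - 0.01*-1.0278 = -0.5036
  y_2 = 3.031 - 0.01*18.1862 = 2.8492
Step 3: grad_x = 2*1*-0.5036 = -1.0073, grad_y = 2*3*2.8492 = 17.095
  x_3 = -0.5036 - 0.01*-1.0073 = -0.4936
  y_3 = 2.8492 - 0.01*17.095 = 2.6782
Step 4: grad_x = 2*1*-0.4936 = -0.9871, grad_y = 2*3*2.6782 = 16.0693
  x_4 = -0.4936 - 0.01*-0.9871 = -0.4837
  y_4 = 2.6782 - 0.01*16.0693 = 2.5175
f(-0.4837, 2.5175) = 1*(-0.4837)^2 + 3*2.5175^2 = 19.2478


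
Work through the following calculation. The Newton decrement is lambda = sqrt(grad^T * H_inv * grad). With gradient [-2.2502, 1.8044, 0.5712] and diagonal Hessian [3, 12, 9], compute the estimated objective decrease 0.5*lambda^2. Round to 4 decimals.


Step 1: H is diagonal, so H^(-1) * g = [-0.7501, 0.1504, 0.0635].
Step 2: g^T H^(-1) g = sum_i g_i^2 / H_ii
  = (-2.2502)^2/3 + (1.8044)^2/12 + (0.5712)^2/9
  = 1.6878 + 0.2713 + 0.0363 = 1.9954
Step 3: Objective decrease = 0.5 * g^T H^(-1) g = 0.9977


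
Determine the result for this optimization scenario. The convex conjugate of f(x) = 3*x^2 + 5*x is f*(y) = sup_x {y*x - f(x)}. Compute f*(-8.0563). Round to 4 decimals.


f*(y) = sup_x {y*x - a*x^2 - b*x} = sup_x {(y-b)*x - a*x^2}
FOC: (y - b) - 2a*x = 0 => x* = (y - b)/(2a)
x* = (-8.0563 - 5)/(2*3) = -2.1761
f*(-8.0563) = (y-b)^2/(4a) = (-8.0563 - 5)^2/(4*3)
= 170.467/12 = 14.2056


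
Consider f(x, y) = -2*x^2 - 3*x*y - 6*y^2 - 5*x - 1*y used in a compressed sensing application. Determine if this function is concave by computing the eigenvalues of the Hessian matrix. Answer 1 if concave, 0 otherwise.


The Hessian of f(x,y) = -2*x^2 - 3*x*y - 6*y^2 - 5*x - 1*y is:
H = [[-4, -3], [-3, -12]]
Trace = -4 - 12 = -16
Determinant = -4*-12 - (-3)^2 = 39
Discriminant = (-16)^2 - 4*39 = 100.0
Eigenvalues: lambda_1 = -13.0, lambda_2 = -3.0
The function is concave.

1


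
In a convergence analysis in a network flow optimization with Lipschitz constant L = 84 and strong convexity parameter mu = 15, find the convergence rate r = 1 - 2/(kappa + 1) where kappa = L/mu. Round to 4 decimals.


Step 1: Compute the condition number.
kappa = L/mu = 84/15 = 5.6
Step 2: Compute the convergence rate.
r = 1 - 2/(kappa + 1) = 1 - 2*mu/(L + mu) = (L - mu)/(L + mu) = 69/99 = 0.697


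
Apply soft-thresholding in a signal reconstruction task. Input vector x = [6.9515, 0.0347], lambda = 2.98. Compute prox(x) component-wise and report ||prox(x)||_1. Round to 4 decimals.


Soft-thresholding with lambda = 2.98:
prox(6.9515) = sign(6.9515)*max(|6.9515| - 2.98, 0) = 3.9715
prox(0.0347) = sign(0.0347)*max(|0.0347| - 2.98, 0) = 0.0
prox(x) = [3.9715, 0.0]
||prox(x)||_1 = 3.9715 + 0.0 = 3.9715


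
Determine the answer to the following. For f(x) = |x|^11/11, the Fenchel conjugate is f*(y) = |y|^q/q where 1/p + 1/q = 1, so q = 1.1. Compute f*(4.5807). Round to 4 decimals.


The conjugate exponent q satisfies 1/p + 1/q = 1.
p = 11, so q = 11/(11 - 1) = 1.1
|y|^q = 4.5807^1.1 = 5.3337
f*(4.5807) = 5.3337 / 1.1 = 4.8488
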